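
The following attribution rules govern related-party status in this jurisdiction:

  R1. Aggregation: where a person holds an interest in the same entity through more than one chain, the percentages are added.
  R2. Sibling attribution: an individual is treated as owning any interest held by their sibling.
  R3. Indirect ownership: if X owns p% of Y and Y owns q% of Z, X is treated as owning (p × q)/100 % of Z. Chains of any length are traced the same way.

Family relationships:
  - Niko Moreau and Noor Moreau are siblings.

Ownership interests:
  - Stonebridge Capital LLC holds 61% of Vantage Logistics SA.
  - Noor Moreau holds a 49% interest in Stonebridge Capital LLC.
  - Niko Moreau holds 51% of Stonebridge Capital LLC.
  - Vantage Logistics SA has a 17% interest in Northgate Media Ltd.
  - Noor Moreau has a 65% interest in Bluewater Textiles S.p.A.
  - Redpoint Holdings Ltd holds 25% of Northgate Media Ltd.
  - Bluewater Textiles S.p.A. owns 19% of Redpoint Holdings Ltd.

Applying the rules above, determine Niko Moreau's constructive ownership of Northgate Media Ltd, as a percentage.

13.4575%

By sibling attribution (R2), Niko Moreau is treated as also owning Noor Moreau's interest in Stonebridge Capital LLC, giving 51% + 49% = 100%.
By sibling attribution (R2), Niko Moreau is treated as owning Noor Moreau's 65% interest in Bluewater Textiles S.p.A.
Chain via Stonebridge Capital LLC → Vantage Logistics SA (R3): 100% × 61% × 17% = 10.37% of Northgate Media Ltd.
Chain via Bluewater Textiles S.p.A. → Redpoint Holdings Ltd (R3): 65% × 19% × 25% = 3.0875% of Northgate Media Ltd.
Aggregating (R1): 10.37% + 3.0875% = 13.4575%.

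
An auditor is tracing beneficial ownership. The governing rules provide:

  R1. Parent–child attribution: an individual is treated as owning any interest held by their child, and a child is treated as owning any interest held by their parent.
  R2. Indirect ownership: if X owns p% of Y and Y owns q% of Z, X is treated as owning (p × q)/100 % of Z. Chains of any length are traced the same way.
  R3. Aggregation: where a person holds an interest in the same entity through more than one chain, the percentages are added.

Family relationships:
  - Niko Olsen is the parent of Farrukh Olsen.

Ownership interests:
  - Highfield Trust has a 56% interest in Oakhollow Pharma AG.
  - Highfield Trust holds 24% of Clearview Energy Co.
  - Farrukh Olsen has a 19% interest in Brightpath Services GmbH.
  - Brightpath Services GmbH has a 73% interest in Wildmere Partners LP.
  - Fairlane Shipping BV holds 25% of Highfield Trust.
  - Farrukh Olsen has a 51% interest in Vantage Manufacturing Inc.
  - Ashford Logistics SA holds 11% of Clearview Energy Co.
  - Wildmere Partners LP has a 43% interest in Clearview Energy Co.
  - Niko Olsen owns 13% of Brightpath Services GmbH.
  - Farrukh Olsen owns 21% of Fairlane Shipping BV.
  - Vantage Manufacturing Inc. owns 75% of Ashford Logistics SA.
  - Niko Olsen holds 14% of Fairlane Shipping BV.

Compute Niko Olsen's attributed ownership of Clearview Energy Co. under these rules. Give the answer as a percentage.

16.3523%

By parent–child attribution (R1), Niko Olsen is treated as also owning Farrukh Olsen's interest in Brightpath Services GmbH, giving 13% + 19% = 32%.
By parent–child attribution (R1), Niko Olsen is treated as also owning Farrukh Olsen's interest in Fairlane Shipping BV, giving 14% + 21% = 35%.
By parent–child attribution (R1), Niko Olsen is treated as owning Farrukh Olsen's 51% interest in Vantage Manufacturing Inc.
Chain via Brightpath Services GmbH → Wildmere Partners LP (R2): 32% × 73% × 43% = 10.0448% of Clearview Energy Co.
Chain via Fairlane Shipping BV → Highfield Trust (R2): 35% × 25% × 24% = 2.1% of Clearview Energy Co.
Chain via Vantage Manufacturing Inc. → Ashford Logistics SA (R2): 51% × 75% × 11% = 4.2075% of Clearview Energy Co.
Aggregating (R3): 10.0448% + 2.1% + 4.2075% = 16.3523%.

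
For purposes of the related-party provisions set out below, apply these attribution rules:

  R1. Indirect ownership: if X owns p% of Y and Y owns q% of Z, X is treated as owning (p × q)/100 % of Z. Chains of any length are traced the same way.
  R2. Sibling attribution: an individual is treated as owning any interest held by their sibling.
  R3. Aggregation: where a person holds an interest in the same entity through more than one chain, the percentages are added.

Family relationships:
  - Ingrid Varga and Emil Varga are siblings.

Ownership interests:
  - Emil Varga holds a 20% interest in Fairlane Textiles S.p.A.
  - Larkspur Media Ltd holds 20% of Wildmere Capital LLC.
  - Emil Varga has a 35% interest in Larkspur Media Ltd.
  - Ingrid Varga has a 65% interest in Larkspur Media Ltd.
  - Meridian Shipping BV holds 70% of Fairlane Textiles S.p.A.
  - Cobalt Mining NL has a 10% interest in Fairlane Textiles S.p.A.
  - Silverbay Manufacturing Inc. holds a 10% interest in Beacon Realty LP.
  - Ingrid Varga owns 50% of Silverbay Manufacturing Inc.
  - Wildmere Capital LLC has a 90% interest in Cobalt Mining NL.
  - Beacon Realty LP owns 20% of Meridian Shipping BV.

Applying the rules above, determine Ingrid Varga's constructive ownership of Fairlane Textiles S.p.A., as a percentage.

22.5%

By sibling attribution (R2), Ingrid Varga is treated as also owning Emil Varga's interest in Larkspur Media Ltd, giving 65% + 35% = 100%.
By sibling attribution (R2), Ingrid Varga is treated as owning Emil Varga's 20% interest in Fairlane Textiles S.p.A.
Chain via Larkspur Media Ltd → Wildmere Capital LLC → Cobalt Mining NL (R1): 100% × 20% × 90% × 10% = 1.8% of Fairlane Textiles S.p.A.
Chain via Silverbay Manufacturing Inc. → Beacon Realty LP → Meridian Shipping BV (R1): 50% × 10% × 20% × 70% = 0.7% of Fairlane Textiles S.p.A.
Direct interest in Fairlane Textiles S.p.A: 20%.
Aggregating (R3): 1.8% + 0.7% + 20% = 22.5%.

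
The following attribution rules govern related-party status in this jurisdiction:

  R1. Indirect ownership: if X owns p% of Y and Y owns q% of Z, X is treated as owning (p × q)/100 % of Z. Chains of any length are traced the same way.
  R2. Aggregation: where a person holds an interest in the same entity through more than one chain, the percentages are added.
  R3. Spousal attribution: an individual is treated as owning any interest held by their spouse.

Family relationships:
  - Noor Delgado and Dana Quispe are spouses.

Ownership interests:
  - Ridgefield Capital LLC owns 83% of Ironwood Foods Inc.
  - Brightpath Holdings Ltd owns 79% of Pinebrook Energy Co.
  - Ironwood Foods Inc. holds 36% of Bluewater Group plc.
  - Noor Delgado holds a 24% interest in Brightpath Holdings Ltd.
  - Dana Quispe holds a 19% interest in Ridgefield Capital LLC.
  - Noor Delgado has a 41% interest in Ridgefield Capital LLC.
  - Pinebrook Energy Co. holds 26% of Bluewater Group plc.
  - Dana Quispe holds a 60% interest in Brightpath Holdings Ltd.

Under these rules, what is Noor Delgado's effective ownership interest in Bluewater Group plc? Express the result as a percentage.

35.1816%

By spousal attribution (R3), Noor Delgado is treated as also owning Dana Quispe's interest in Ridgefield Capital LLC, giving 41% + 19% = 60%.
By spousal attribution (R3), Noor Delgado is treated as also owning Dana Quispe's interest in Brightpath Holdings Ltd, giving 24% + 60% = 84%.
Chain via Ridgefield Capital LLC → Ironwood Foods Inc. (R1): 60% × 83% × 36% = 17.928% of Bluewater Group plc.
Chain via Brightpath Holdings Ltd → Pinebrook Energy Co. (R1): 84% × 79% × 26% = 17.2536% of Bluewater Group plc.
Aggregating (R2): 17.928% + 17.2536% = 35.1816%.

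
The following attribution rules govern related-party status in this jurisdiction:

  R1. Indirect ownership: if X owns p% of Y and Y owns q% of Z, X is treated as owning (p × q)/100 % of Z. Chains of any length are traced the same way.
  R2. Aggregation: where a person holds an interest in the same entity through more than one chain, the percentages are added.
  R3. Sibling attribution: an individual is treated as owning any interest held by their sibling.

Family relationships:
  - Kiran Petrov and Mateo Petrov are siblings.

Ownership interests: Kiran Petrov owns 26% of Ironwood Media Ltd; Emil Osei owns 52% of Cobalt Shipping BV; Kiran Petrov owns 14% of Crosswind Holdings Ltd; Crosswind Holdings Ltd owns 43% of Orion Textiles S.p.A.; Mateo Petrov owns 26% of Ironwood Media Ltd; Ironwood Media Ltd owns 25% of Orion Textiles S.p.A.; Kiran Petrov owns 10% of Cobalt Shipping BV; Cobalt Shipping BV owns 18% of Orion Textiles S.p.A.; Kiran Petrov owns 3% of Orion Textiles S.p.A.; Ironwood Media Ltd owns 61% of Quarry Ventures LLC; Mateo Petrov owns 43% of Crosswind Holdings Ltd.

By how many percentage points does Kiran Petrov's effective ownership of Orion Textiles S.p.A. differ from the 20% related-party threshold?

22.31

By sibling attribution (R3), Kiran Petrov is treated as also owning Mateo Petrov's interest in Ironwood Media Ltd, giving 26% + 26% = 52%.
By sibling attribution (R3), Kiran Petrov is treated as also owning Mateo Petrov's interest in Crosswind Holdings Ltd, giving 14% + 43% = 57%.
Chain via Ironwood Media Ltd (R1): 52% × 25% = 13% of Orion Textiles S.p.A.
Chain via Cobalt Shipping BV (R1): 10% × 18% = 1.8% of Orion Textiles S.p.A.
Chain via Crosswind Holdings Ltd (R1): 57% × 43% = 24.51% of Orion Textiles S.p.A.
Direct interest in Orion Textiles S.p.A: 3%.
Aggregating (R2): 13% + 1.8% + 24.51% + 3% = 42.31%.
42.31% exceeds the 20% threshold by 22.31 percentage points.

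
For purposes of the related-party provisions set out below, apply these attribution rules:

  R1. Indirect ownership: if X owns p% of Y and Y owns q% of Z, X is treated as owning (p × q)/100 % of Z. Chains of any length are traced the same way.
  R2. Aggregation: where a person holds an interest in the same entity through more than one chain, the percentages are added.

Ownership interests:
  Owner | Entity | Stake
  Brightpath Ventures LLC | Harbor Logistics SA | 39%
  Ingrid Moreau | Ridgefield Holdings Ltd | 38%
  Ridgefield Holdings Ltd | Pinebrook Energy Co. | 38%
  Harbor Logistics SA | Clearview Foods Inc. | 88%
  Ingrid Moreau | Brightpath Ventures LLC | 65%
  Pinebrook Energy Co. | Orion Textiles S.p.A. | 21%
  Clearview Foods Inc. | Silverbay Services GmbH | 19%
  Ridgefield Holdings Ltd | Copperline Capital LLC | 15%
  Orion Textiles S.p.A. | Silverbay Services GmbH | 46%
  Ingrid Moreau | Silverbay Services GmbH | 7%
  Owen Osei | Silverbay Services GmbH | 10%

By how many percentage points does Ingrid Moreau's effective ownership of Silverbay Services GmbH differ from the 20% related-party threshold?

Chain via Ridgefield Holdings Ltd → Pinebrook Energy Co. → Orion Textiles S.p.A. (R1): 38% × 38% × 21% × 46% = 1.394904% of Silverbay Services GmbH.
Chain via Brightpath Ventures LLC → Harbor Logistics SA → Clearview Foods Inc. (R1): 65% × 39% × 88% × 19% = 4.23852% of Silverbay Services GmbH.
Direct interest in Silverbay Services GmbH: 7%.
Aggregating (R2): 1.394904% + 4.23852% + 7% = 12.633424%.
12.633424% falls short of the 20% threshold by 7.366576 percentage points.

7.366576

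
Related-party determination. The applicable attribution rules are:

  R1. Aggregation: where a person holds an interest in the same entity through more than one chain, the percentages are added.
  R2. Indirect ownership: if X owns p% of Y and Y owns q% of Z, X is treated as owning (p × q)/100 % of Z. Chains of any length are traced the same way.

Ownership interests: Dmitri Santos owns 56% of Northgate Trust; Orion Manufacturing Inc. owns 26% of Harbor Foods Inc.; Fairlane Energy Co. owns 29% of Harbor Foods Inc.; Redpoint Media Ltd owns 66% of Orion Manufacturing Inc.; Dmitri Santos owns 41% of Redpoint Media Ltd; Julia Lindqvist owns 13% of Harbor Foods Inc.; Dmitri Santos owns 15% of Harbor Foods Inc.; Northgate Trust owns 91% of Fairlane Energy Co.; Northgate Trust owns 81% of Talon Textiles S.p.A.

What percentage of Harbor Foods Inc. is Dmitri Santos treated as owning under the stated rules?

36.814%

Chain via Redpoint Media Ltd → Orion Manufacturing Inc. (R2): 41% × 66% × 26% = 7.0356% of Harbor Foods Inc.
Chain via Northgate Trust → Fairlane Energy Co. (R2): 56% × 91% × 29% = 14.7784% of Harbor Foods Inc.
Direct interest in Harbor Foods Inc: 15%.
Aggregating (R1): 7.0356% + 14.7784% + 15% = 36.814%.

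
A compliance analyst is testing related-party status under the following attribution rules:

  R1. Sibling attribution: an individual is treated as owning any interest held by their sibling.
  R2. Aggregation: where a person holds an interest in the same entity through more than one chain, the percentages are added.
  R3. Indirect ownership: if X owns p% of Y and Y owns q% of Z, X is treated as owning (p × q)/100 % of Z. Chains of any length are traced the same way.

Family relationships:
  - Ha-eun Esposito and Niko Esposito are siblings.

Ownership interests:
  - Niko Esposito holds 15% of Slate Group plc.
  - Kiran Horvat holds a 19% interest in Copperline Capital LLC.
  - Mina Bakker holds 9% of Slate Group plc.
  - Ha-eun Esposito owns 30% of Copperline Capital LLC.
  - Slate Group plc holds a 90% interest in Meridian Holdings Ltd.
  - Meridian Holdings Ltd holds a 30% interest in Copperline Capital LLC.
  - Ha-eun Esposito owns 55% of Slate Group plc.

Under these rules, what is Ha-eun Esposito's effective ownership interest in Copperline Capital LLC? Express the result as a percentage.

48.9%

By sibling attribution (R1), Ha-eun Esposito is treated as also owning Niko Esposito's interest in Slate Group plc, giving 55% + 15% = 70%.
Chain via Slate Group plc → Meridian Holdings Ltd (R3): 70% × 90% × 30% = 18.9% of Copperline Capital LLC.
Direct interest in Copperline Capital LLC: 30%.
Aggregating (R2): 18.9% + 30% = 48.9%.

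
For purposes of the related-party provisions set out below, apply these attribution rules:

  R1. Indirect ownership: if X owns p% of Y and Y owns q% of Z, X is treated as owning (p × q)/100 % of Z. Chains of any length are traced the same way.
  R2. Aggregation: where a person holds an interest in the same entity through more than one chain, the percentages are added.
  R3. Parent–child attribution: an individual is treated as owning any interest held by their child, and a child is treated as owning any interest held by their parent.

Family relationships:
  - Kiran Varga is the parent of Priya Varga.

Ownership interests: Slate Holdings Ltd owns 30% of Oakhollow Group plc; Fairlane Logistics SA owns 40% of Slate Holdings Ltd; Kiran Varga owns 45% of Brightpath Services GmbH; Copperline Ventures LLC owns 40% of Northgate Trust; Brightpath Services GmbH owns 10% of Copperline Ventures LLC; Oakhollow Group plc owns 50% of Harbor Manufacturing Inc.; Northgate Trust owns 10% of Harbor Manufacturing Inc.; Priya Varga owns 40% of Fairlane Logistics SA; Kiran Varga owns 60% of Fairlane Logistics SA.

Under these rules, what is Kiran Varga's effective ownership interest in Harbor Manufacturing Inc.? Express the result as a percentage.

By parent–child attribution (R3), Kiran Varga is treated as also owning Priya Varga's interest in Fairlane Logistics SA, giving 60% + 40% = 100%.
Chain via Fairlane Logistics SA → Slate Holdings Ltd → Oakhollow Group plc (R1): 100% × 40% × 30% × 50% = 6% of Harbor Manufacturing Inc.
Chain via Brightpath Services GmbH → Copperline Ventures LLC → Northgate Trust (R1): 45% × 10% × 40% × 10% = 0.18% of Harbor Manufacturing Inc.
Aggregating (R2): 6% + 0.18% = 6.18%.

6.18%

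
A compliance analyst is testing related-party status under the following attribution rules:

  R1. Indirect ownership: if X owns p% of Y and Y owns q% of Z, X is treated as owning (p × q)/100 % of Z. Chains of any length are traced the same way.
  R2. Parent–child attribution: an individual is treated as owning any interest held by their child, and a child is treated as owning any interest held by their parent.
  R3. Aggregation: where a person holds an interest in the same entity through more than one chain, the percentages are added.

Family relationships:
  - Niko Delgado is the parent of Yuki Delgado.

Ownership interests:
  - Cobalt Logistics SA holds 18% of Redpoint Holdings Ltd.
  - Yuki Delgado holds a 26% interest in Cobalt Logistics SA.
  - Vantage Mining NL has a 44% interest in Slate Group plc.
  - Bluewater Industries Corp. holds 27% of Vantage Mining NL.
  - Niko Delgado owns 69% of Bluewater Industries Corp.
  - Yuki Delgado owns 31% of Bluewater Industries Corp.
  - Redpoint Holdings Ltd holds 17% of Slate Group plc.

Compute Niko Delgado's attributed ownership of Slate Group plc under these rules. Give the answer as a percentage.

By parent–child attribution (R2), Niko Delgado is treated as also owning Yuki Delgado's interest in Bluewater Industries Corp, giving 69% + 31% = 100%.
By parent–child attribution (R2), Niko Delgado is treated as owning Yuki Delgado's 26% interest in Cobalt Logistics SA.
Chain via Bluewater Industries Corp. → Vantage Mining NL (R1): 100% × 27% × 44% = 11.88% of Slate Group plc.
Chain via Cobalt Logistics SA → Redpoint Holdings Ltd (R1): 26% × 18% × 17% = 0.7956% of Slate Group plc.
Aggregating (R3): 11.88% + 0.7956% = 12.6756%.

12.6756%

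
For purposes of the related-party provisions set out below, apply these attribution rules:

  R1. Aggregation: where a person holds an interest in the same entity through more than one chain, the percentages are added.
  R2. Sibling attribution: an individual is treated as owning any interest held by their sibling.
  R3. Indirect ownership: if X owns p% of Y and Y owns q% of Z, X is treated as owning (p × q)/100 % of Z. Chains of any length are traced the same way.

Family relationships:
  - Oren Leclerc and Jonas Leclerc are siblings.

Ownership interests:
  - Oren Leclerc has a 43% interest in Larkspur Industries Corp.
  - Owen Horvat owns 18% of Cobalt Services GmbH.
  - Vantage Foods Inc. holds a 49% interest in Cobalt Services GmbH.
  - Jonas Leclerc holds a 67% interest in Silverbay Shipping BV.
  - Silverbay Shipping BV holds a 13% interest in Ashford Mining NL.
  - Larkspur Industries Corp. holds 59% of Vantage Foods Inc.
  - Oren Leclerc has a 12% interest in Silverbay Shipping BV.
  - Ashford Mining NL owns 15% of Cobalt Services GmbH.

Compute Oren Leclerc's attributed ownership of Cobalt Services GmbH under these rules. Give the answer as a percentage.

By sibling attribution (R2), Oren Leclerc is treated as also owning Jonas Leclerc's interest in Silverbay Shipping BV, giving 12% + 67% = 79%.
Chain via Silverbay Shipping BV → Ashford Mining NL (R3): 79% × 13% × 15% = 1.5405% of Cobalt Services GmbH.
Chain via Larkspur Industries Corp. → Vantage Foods Inc. (R3): 43% × 59% × 49% = 12.4313% of Cobalt Services GmbH.
Aggregating (R1): 1.5405% + 12.4313% = 13.9718%.

13.9718%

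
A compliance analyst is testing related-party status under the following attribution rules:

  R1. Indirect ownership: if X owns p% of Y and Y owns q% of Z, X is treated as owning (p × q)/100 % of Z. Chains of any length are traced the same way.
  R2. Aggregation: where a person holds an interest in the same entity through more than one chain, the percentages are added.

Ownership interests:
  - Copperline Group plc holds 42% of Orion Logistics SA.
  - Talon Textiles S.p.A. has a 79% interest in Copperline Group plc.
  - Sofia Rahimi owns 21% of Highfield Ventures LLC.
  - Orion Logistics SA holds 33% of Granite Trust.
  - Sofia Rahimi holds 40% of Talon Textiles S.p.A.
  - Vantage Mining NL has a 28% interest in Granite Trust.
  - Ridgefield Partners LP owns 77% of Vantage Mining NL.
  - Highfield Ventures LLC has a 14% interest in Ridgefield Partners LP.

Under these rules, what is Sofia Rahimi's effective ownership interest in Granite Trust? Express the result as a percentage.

Chain via Talon Textiles S.p.A. → Copperline Group plc → Orion Logistics SA (R1): 40% × 79% × 42% × 33% = 4.37976% of Granite Trust.
Chain via Highfield Ventures LLC → Ridgefield Partners LP → Vantage Mining NL (R1): 21% × 14% × 77% × 28% = 0.633864% of Granite Trust.
Aggregating (R2): 4.37976% + 0.633864% = 5.013624%.

5.013624%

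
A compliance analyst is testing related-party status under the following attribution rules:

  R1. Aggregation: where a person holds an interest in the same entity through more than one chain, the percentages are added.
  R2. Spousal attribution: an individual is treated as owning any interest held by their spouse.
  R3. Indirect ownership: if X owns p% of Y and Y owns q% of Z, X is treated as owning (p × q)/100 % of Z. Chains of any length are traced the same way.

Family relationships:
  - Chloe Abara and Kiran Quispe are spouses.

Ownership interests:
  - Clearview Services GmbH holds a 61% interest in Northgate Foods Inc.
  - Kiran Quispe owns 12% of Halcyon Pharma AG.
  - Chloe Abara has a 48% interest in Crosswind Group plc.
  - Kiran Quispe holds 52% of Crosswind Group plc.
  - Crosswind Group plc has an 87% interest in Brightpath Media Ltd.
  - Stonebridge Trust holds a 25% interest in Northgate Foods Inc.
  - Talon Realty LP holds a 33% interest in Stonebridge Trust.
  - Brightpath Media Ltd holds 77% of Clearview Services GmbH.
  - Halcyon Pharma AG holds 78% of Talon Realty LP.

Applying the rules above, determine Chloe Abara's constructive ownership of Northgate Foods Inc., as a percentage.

By spousal attribution (R2), Chloe Abara is treated as also owning Kiran Quispe's interest in Crosswind Group plc, giving 48% + 52% = 100%.
By spousal attribution (R2), Chloe Abara is treated as owning Kiran Quispe's 12% interest in Halcyon Pharma AG.
Chain via Crosswind Group plc → Brightpath Media Ltd → Clearview Services GmbH (R3): 100% × 87% × 77% × 61% = 40.8639% of Northgate Foods Inc.
Chain via Halcyon Pharma AG → Talon Realty LP → Stonebridge Trust (R3): 12% × 78% × 33% × 25% = 0.7722% of Northgate Foods Inc.
Aggregating (R1): 40.8639% + 0.7722% = 41.6361%.

41.6361%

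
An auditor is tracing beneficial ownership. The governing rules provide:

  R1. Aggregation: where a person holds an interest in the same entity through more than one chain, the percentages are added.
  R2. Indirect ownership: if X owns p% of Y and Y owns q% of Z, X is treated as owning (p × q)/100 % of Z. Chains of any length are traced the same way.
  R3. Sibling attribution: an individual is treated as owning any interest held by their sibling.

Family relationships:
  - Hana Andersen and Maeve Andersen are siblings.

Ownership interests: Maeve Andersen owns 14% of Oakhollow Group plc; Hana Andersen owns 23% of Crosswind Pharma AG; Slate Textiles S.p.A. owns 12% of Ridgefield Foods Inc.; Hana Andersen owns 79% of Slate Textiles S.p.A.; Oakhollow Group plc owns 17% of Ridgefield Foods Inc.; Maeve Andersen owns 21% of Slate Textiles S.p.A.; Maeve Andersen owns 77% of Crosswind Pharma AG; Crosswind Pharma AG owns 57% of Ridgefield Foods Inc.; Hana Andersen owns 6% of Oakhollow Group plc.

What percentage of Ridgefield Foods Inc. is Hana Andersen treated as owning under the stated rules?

By sibling attribution (R3), Hana Andersen is treated as also owning Maeve Andersen's interest in Slate Textiles S.p.A, giving 79% + 21% = 100%.
By sibling attribution (R3), Hana Andersen is treated as also owning Maeve Andersen's interest in Oakhollow Group plc, giving 6% + 14% = 20%.
By sibling attribution (R3), Hana Andersen is treated as also owning Maeve Andersen's interest in Crosswind Pharma AG, giving 23% + 77% = 100%.
Chain via Slate Textiles S.p.A. (R2): 100% × 12% = 12% of Ridgefield Foods Inc.
Chain via Oakhollow Group plc (R2): 20% × 17% = 3.4% of Ridgefield Foods Inc.
Chain via Crosswind Pharma AG (R2): 100% × 57% = 57% of Ridgefield Foods Inc.
Aggregating (R1): 12% + 3.4% + 57% = 72.4%.

72.4%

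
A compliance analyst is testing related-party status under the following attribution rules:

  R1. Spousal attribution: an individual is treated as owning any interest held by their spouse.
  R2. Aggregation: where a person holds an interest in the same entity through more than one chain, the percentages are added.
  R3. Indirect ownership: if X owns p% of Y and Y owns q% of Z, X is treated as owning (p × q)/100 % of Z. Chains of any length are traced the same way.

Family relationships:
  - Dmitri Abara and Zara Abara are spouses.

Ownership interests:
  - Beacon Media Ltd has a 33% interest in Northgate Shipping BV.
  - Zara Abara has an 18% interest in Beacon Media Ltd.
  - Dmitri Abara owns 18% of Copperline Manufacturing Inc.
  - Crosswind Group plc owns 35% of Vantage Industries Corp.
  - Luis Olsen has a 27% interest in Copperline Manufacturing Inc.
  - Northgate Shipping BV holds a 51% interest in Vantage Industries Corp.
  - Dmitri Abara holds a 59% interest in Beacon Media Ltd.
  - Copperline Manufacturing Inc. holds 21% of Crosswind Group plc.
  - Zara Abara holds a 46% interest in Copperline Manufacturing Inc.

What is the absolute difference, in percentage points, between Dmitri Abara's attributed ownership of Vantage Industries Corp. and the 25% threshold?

By spousal attribution (R1), Dmitri Abara is treated as also owning Zara Abara's interest in Copperline Manufacturing Inc, giving 18% + 46% = 64%.
By spousal attribution (R1), Dmitri Abara is treated as also owning Zara Abara's interest in Beacon Media Ltd, giving 59% + 18% = 77%.
Chain via Copperline Manufacturing Inc. → Crosswind Group plc (R3): 64% × 21% × 35% = 4.704% of Vantage Industries Corp.
Chain via Beacon Media Ltd → Northgate Shipping BV (R3): 77% × 33% × 51% = 12.9591% of Vantage Industries Corp.
Aggregating (R2): 4.704% + 12.9591% = 17.6631%.
17.6631% falls short of the 25% threshold by 7.3369 percentage points.

7.3369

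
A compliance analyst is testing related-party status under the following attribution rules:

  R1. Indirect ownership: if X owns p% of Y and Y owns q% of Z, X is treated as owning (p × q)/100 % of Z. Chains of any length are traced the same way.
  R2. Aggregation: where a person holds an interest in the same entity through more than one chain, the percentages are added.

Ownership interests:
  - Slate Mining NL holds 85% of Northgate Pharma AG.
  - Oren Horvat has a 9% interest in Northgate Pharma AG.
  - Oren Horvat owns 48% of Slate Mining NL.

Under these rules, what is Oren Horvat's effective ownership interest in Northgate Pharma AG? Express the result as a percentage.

49.8%

Chain via Slate Mining NL (R1): 48% × 85% = 40.8% of Northgate Pharma AG.
Direct interest in Northgate Pharma AG: 9%.
Aggregating (R2): 40.8% + 9% = 49.8%.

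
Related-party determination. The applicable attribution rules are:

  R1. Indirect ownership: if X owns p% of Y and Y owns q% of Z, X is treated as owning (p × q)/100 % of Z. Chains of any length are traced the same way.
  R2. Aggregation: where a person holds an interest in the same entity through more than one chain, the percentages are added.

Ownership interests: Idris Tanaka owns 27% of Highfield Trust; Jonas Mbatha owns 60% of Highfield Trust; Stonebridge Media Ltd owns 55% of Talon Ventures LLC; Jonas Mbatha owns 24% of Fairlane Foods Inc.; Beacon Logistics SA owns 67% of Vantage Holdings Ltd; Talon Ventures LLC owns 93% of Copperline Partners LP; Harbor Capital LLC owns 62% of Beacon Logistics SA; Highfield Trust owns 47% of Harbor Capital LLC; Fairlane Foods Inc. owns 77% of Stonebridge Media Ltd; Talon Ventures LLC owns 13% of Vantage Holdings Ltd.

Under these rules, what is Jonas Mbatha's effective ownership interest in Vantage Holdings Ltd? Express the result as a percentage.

Chain via Highfield Trust → Harbor Capital LLC → Beacon Logistics SA (R1): 60% × 47% × 62% × 67% = 11.71428% of Vantage Holdings Ltd.
Chain via Fairlane Foods Inc. → Stonebridge Media Ltd → Talon Ventures LLC (R1): 24% × 77% × 55% × 13% = 1.32132% of Vantage Holdings Ltd.
Aggregating (R2): 11.71428% + 1.32132% = 13.0356%.

13.0356%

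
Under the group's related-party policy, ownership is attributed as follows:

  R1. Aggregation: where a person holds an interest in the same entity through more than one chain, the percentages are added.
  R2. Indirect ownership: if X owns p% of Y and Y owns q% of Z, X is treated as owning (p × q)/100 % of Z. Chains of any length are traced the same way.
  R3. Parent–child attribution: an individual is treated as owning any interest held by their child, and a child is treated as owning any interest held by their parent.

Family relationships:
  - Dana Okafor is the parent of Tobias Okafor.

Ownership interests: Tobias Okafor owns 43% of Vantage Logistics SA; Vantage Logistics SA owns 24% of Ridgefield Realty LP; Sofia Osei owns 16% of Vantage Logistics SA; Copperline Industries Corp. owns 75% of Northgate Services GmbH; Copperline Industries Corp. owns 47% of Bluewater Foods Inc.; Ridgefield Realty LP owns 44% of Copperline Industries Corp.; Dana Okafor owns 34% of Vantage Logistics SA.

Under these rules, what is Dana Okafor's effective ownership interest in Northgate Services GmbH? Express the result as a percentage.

6.0984%

By parent–child attribution (R3), Dana Okafor is treated as also owning Tobias Okafor's interest in Vantage Logistics SA, giving 34% + 43% = 77%.
Chain via Vantage Logistics SA → Ridgefield Realty LP → Copperline Industries Corp. (R2): 77% × 24% × 44% × 75% = 6.0984% of Northgate Services GmbH.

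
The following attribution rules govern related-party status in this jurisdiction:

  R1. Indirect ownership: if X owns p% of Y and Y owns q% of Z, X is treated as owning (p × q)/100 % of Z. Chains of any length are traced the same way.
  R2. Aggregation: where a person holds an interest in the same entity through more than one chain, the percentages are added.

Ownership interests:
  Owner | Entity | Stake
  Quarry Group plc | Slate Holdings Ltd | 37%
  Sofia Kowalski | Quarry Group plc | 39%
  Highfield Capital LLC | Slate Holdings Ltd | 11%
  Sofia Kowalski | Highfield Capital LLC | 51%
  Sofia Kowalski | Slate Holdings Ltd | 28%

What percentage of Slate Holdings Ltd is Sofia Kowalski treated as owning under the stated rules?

Chain via Quarry Group plc (R1): 39% × 37% = 14.43% of Slate Holdings Ltd.
Chain via Highfield Capital LLC (R1): 51% × 11% = 5.61% of Slate Holdings Ltd.
Direct interest in Slate Holdings Ltd: 28%.
Aggregating (R2): 14.43% + 5.61% + 28% = 48.04%.

48.04%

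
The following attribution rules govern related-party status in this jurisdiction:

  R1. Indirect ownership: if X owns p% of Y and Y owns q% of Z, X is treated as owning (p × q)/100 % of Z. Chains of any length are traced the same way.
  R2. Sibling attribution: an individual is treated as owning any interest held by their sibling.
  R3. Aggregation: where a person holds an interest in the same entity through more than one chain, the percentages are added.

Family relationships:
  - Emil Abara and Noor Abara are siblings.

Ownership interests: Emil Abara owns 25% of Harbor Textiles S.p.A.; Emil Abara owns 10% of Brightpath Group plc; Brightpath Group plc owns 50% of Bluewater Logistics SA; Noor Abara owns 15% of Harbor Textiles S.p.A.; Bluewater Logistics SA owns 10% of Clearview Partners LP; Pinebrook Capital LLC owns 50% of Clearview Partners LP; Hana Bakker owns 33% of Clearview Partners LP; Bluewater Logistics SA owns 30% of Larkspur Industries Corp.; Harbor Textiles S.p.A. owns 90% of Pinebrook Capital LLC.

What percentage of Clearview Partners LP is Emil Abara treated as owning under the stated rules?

By sibling attribution (R2), Emil Abara is treated as also owning Noor Abara's interest in Harbor Textiles S.p.A, giving 25% + 15% = 40%.
Chain via Brightpath Group plc → Bluewater Logistics SA (R1): 10% × 50% × 10% = 0.5% of Clearview Partners LP.
Chain via Harbor Textiles S.p.A. → Pinebrook Capital LLC (R1): 40% × 90% × 50% = 18% of Clearview Partners LP.
Aggregating (R3): 0.5% + 18% = 18.5%.

18.5%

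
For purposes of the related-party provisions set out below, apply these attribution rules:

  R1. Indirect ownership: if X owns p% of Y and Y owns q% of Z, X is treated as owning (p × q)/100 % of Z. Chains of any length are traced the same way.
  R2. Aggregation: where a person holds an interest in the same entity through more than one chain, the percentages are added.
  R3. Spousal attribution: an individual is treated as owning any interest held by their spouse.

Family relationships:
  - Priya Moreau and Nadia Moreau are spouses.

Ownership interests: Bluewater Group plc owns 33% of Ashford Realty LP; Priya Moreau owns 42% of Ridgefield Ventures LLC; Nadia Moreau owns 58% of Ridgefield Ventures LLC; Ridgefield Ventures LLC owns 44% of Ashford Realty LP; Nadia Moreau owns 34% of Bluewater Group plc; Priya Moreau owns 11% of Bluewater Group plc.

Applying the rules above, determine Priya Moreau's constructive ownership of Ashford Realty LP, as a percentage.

58.85%

By spousal attribution (R3), Priya Moreau is treated as also owning Nadia Moreau's interest in Bluewater Group plc, giving 11% + 34% = 45%.
By spousal attribution (R3), Priya Moreau is treated as also owning Nadia Moreau's interest in Ridgefield Ventures LLC, giving 42% + 58% = 100%.
Chain via Bluewater Group plc (R1): 45% × 33% = 14.85% of Ashford Realty LP.
Chain via Ridgefield Ventures LLC (R1): 100% × 44% = 44% of Ashford Realty LP.
Aggregating (R2): 14.85% + 44% = 58.85%.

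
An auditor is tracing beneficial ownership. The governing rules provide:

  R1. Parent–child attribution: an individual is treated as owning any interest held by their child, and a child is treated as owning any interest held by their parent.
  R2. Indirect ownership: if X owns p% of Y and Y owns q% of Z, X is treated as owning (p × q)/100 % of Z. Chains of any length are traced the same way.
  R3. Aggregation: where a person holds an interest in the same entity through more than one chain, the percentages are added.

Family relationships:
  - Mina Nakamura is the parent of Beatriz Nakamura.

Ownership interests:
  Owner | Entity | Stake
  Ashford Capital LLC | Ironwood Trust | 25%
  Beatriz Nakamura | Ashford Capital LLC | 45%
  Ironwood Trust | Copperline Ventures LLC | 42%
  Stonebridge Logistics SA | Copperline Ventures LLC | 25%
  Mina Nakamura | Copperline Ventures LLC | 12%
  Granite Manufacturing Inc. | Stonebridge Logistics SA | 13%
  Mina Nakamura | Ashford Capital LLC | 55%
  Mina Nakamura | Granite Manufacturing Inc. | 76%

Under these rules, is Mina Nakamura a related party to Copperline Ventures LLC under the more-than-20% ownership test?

By parent–child attribution (R1), Mina Nakamura is treated as also owning Beatriz Nakamura's interest in Ashford Capital LLC, giving 55% + 45% = 100%.
Chain via Ashford Capital LLC → Ironwood Trust (R2): 100% × 25% × 42% = 10.5% of Copperline Ventures LLC.
Chain via Granite Manufacturing Inc. → Stonebridge Logistics SA (R2): 76% × 13% × 25% = 2.47% of Copperline Ventures LLC.
Direct interest in Copperline Ventures LLC: 12%.
Aggregating (R3): 10.5% + 2.47% + 12% = 24.97%.
24.97% exceeds the 20% threshold, so Mina is a related party to Copperline Ventures LLC.

Yes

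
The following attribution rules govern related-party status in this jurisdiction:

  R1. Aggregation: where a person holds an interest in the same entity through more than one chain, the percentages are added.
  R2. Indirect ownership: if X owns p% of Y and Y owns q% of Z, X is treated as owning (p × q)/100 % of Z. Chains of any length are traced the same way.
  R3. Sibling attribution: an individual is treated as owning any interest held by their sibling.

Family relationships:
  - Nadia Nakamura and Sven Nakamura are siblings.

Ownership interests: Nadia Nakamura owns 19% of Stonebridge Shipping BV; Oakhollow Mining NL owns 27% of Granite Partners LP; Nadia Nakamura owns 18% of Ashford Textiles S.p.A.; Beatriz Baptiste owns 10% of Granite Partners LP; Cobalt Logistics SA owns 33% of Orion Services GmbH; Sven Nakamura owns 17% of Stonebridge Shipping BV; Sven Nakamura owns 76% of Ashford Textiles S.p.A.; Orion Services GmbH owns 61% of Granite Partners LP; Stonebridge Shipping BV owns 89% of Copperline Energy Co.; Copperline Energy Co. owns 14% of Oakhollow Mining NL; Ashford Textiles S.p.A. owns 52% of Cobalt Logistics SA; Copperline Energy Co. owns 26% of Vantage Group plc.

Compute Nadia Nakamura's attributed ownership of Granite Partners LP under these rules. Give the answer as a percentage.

11.050656%

By sibling attribution (R3), Nadia Nakamura is treated as also owning Sven Nakamura's interest in Ashford Textiles S.p.A, giving 18% + 76% = 94%.
By sibling attribution (R3), Nadia Nakamura is treated as also owning Sven Nakamura's interest in Stonebridge Shipping BV, giving 19% + 17% = 36%.
Chain via Ashford Textiles S.p.A. → Cobalt Logistics SA → Orion Services GmbH (R2): 94% × 52% × 33% × 61% = 9.839544% of Granite Partners LP.
Chain via Stonebridge Shipping BV → Copperline Energy Co. → Oakhollow Mining NL (R2): 36% × 89% × 14% × 27% = 1.211112% of Granite Partners LP.
Aggregating (R1): 9.839544% + 1.211112% = 11.050656%.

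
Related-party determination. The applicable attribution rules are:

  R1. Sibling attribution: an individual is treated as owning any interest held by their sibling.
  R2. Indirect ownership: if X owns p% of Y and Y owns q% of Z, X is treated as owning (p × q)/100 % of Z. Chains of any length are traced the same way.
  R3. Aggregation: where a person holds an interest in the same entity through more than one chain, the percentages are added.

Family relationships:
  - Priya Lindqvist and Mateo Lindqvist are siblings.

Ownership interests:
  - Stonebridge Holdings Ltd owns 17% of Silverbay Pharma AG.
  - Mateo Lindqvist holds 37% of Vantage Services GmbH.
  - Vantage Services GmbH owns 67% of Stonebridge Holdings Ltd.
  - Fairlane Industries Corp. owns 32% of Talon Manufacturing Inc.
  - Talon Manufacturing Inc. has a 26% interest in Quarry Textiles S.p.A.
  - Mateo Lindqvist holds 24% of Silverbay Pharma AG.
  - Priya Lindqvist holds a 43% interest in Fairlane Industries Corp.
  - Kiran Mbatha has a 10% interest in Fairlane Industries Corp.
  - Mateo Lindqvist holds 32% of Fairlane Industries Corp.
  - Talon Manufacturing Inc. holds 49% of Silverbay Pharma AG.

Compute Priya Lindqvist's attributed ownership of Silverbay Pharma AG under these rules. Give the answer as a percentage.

By sibling attribution (R1), Priya Lindqvist is treated as also owning Mateo Lindqvist's interest in Fairlane Industries Corp, giving 43% + 32% = 75%.
By sibling attribution (R1), Priya Lindqvist is treated as owning Mateo Lindqvist's 37% interest in Vantage Services GmbH.
By sibling attribution (R1), Priya Lindqvist is treated as owning Mateo Lindqvist's 24% interest in Silverbay Pharma AG.
Chain via Fairlane Industries Corp. → Talon Manufacturing Inc. (R2): 75% × 32% × 49% = 11.76% of Silverbay Pharma AG.
Chain via Vantage Services GmbH → Stonebridge Holdings Ltd (R2): 37% × 67% × 17% = 4.2143% of Silverbay Pharma AG.
Direct interest in Silverbay Pharma AG: 24%.
Aggregating (R3): 11.76% + 4.2143% + 24% = 39.9743%.

39.9743%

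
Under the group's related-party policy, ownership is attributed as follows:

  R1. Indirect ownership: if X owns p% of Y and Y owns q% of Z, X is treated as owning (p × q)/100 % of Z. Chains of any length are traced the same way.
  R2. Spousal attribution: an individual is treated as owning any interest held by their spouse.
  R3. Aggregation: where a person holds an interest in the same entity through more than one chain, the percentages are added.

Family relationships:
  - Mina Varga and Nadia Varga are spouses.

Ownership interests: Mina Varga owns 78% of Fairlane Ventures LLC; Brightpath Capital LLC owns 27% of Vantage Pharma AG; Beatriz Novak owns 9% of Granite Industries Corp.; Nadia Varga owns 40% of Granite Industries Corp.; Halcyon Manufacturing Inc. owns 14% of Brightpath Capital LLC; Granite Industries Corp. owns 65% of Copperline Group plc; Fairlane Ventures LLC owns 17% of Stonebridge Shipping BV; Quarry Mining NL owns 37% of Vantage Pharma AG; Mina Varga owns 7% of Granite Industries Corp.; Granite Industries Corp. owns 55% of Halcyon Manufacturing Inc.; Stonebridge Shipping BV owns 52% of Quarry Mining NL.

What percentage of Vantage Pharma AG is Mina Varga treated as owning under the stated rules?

By spousal attribution (R2), Mina Varga is treated as also owning Nadia Varga's interest in Granite Industries Corp, giving 7% + 40% = 47%.
Chain via Granite Industries Corp. → Halcyon Manufacturing Inc. → Brightpath Capital LLC (R1): 47% × 55% × 14% × 27% = 0.97713% of Vantage Pharma AG.
Chain via Fairlane Ventures LLC → Stonebridge Shipping BV → Quarry Mining NL (R1): 78% × 17% × 52% × 37% = 2.551224% of Vantage Pharma AG.
Aggregating (R3): 0.97713% + 2.551224% = 3.528354%.

3.528354%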